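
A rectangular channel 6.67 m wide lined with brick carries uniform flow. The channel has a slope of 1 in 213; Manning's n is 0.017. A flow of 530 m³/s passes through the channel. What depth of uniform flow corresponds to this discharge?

Manning's equation rearranged: A R^(2/3) = nQ / (1·√S) = 0.017 × 530 / (√0.004695) = 131.5.
At y = 8.29 m: A R^(2/3) = 98.52 — short.
At y = 13.4 m: A R^(2/3) = 172 — over.
At y = 10.6 m: A R^(2/3) = 131.5 — ≈ 131.5.

y_n = 10.6 m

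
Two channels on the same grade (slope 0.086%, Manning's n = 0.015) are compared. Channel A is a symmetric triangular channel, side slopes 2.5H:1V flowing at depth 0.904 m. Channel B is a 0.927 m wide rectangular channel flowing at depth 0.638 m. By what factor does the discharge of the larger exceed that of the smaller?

4.65

Channel A: For a triangular section with side slope z = 2.5: A = zy² = 2.5×0.904² = 2.043 m²; P = 2y√(1+z²) = 2×0.904×2.693 = 4.868 m. Hydraulic radius R = A/P = 2.043/4.868 = 0.4197 m. Q_A = (1/0.015)·2.043·0.4197^(2/3)·√0.00086 = 2.239 m³/s.
Channel B: Flow area A = b·y = 0.927 × 0.638 = 0.5914 m². Wetted perimeter P = b + 2y = 0.927 + 2×0.638 = 2.203 m. Hydraulic radius R = A/P = 0.5914/2.203 = 0.2685 m. Q_B = (1/0.015)·0.5914·0.2685^(2/3)·√0.00086 = 0.4812 m³/s.
The larger discharge is 2.239 m³/s and the smaller is 0.4812 m³/s; the ratio is 4.65.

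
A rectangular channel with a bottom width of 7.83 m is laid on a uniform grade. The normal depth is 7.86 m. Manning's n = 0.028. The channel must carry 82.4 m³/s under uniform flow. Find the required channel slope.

S = 0.00039

Flow area A = b·y = 7.83 × 7.86 = 61.54 m². Wetted perimeter P = b + 2y = 7.83 + 2×7.86 = 23.55 m.
Hydraulic radius R = A/P = 61.54/23.55 = 2.613 m.
From Manning's equation, S = [nQ / (1 A R^(2/3))]² = [0.028 × 82.4 / (1 × 61.54 × 2.613^(2/3))]² = 0.00039.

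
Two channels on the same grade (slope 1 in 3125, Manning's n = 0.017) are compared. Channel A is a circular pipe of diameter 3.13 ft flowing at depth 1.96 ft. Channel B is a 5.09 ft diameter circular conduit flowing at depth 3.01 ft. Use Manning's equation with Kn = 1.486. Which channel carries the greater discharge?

channel B

Channel A: For a circular section of diameter D = 3.13 ft at depth y = 1.96 ft, the central angle is θ = 2 arccos(1 − 2y/D) = 3.652 rad. Then A = (D²/8)(θ − sin θ) = 5.07 ft² and P = Dθ/2 = 5.715 ft. Hydraulic radius R = A/P = 5.07/5.715 = 0.8872 ft. Q_A = (1.486/0.017)·5.07·0.8872^(2/3)·√0.00032 = 7.32 ft³/s.
Channel B: For a circular section of diameter D = 5.09 ft at depth y = 3.01 ft, the central angle is θ = 2 arccos(1 − 2y/D) = 3.509 rad. Then A = (D²/8)(θ − sin θ) = 12.53 ft² and P = Dθ/2 = 8.931 ft. Hydraulic radius R = A/P = 12.53/8.931 = 1.403 ft. Q_B = (1.486/0.017)·12.53·1.403^(2/3)·√0.00032 = 24.55 ft³/s.
Q_A = 7.32 ft³/s vs Q_B = 24.55 ft³/s, so channel B carries more.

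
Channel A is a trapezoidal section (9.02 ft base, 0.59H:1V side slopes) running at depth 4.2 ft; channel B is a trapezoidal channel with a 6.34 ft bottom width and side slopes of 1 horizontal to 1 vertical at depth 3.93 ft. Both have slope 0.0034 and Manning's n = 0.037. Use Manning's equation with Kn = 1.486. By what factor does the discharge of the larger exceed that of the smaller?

Channel A: With bottom width b = 9.02 ft and side slope z = 0.59: A = (b + zy)y = (9.02 + 0.59×4.2)×4.2 = 48.29 ft²; P = b + 2y√(1+z²) = 9.02 + 2×4.2×1.161 = 18.77 ft. Hydraulic radius R = A/P = 48.29/18.77 = 2.572 ft. Q_A = (1.486/0.037)·48.29·2.572^(2/3)·√0.0034 = 212.3 ft³/s.
Channel B: With bottom width b = 6.34 ft and side slope z = 1: A = (b + zy)y = (6.34 + 1×3.93)×3.93 = 40.36 ft²; P = b + 2y√(1+z²) = 6.34 + 2×3.93×1.414 = 17.46 ft. Hydraulic radius R = A/P = 40.36/17.46 = 2.312 ft. Q_B = (1.486/0.037)·40.36·2.312^(2/3)·√0.0034 = 165.3 ft³/s.
The larger discharge is 212.3 ft³/s and the smaller is 165.3 ft³/s; the ratio is 1.28.

1.28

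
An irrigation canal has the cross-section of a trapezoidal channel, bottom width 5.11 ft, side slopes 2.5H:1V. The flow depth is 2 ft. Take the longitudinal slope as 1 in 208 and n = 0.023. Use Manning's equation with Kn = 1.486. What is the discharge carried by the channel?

Q = 106 ft³/s

With bottom width b = 5.11 ft and side slope z = 2.5: A = (b + zy)y = (5.11 + 2.5×2)×2 = 20.22 ft²; P = b + 2y√(1+z²) = 5.11 + 2×2×2.693 = 15.88 ft.
Hydraulic radius R = A/P = 20.22/15.88 = 1.273 ft.
Manning's equation: Q = (1.486/n) A R^(2/3) S^(1/2) = (1.486/0.023) × 20.22 × 1.273^(2/3) × 0.004808^(1/2) = 106 ft³/s.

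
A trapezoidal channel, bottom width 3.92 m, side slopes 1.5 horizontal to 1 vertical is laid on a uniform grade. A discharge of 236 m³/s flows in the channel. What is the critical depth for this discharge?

At critical depth, Q² T / (g A³) = 1, i.e. A³/T = Q²/g = 236²/9.81 = 5677.
Try y = 3.69 m: A³/T = 2833 — short.
Try y = 5.54 m: A³/T = 15140 — over.
Try y = 4.38 m: A³/T = 5686 — matches.

y_c = 4.38 m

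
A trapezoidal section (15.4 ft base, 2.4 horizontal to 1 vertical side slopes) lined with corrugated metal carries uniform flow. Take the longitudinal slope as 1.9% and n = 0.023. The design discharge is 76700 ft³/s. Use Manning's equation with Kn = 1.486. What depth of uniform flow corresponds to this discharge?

y_n = 23.1 ft

Manning's equation rearranged: A R^(2/3) = nQ / (1.486·√S) = 0.023 × 76700 / (1.486 × √0.019) = 8612.
Try y = 26.7 ft: A R^(2/3) = 12180 — too large.
Try y = 19.2 ft: A R^(2/3) = 5567 — too small.
Try y = 23.1 ft: A R^(2/3) = 8613 — ≈ 8612.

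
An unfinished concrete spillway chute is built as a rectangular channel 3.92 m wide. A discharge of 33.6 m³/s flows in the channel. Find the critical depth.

For a rectangular channel, critical depth y_c = (q²/g)^(1/3) where q = Q/b = 33.6/3.92 = 8.571 m²/s.
So y_c = (8.571²/9.81)^(1/3) = 1.96 m.

y_c = 1.96 m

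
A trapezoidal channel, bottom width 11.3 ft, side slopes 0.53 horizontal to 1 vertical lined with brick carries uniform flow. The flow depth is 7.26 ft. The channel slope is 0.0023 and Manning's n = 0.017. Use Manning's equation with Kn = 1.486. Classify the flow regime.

subcritical

With bottom width b = 11.3 ft and side slope z = 0.53: A = (b + zy)y = (11.3 + 0.53×7.26)×7.26 = 110 ft²; P = b + 2y√(1+z²) = 11.3 + 2×7.26×1.132 = 27.73 ft.
Hydraulic radius R = A/P = 110/27.73 = 3.965 ft.
V = (1.486/n) R^(2/3) √S = (1.486/0.017) × 3.965^(2/3) × √0.0023 = 10.5 ft/s. Hydraulic depth D_h = A/T = 110/19 = 5.789 ft.
Froude number Fr = V/√(g·D_h) = 10.5/√(32.2×5.789) = 0.769, which is less than 1, so the flow is subcritical.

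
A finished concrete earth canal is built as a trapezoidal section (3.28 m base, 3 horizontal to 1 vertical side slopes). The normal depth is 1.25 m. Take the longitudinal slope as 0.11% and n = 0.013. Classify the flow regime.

subcritical

With bottom width b = 3.28 m and side slope z = 3: A = (b + zy)y = (3.28 + 3×1.25)×1.25 = 8.787 m²; P = b + 2y√(1+z²) = 3.28 + 2×1.25×3.162 = 11.19 m.
Hydraulic radius R = A/P = 8.787/11.19 = 0.7856 m.
V = (1/n) R^(2/3) √S = (1/0.013) × 0.7856^(2/3) × √0.0011 = 2.172 m/s. Hydraulic depth D_h = A/T = 8.787/10.78 = 0.8152 m.
Froude number Fr = V/√(g·D_h) = 2.172/√(9.81×0.8152) = 0.768, which is less than 1, so the flow is subcritical.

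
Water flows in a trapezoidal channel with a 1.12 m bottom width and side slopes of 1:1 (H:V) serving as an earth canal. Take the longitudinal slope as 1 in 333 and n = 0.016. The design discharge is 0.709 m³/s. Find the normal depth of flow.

y_n = 0.356 m

Manning's equation rearranged: A R^(2/3) = nQ / (1·√S) = 0.016 × 0.709 / (√0.003003) = 0.207.
Trying y = 0.287 m: A R^(2/3) = 0.1422 — too small.
Trying y = 0.356 m: A R^(2/3) = 0.2069 — ≈ 0.207.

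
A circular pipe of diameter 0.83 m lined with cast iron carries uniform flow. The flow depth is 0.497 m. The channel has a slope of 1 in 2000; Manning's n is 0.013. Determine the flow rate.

Q = 0.218 m³/s

For a circular section of diameter D = 0.83 m at depth y = 0.497 m, the central angle is θ = 2 arccos(1 − 2y/D) = 3.539 rad. Then A = (D²/8)(θ − sin θ) = 0.3381 m² and P = Dθ/2 = 1.469 m.
Hydraulic radius R = A/P = 0.3381/1.469 = 0.2302 m.
Manning's equation: Q = (1/n) A R^(2/3) S^(1/2) = (1/0.013) × 0.3381 × 0.2302^(2/3) × 0.0005^(1/2) = 0.218 m³/s.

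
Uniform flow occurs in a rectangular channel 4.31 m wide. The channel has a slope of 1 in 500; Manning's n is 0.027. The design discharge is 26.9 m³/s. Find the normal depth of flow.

Manning's equation rearranged: A R^(2/3) = nQ / (1·√S) = 0.027 × 26.9 / (√0.002) = 16.24.
At y = 2.18 m: A R^(2/3) = 9.913 — short.
At y = 3.87 m: A R^(2/3) = 20.72 — over.
At y = 3.19 m: A R^(2/3) = 16.26 — matches.

y_n = 3.19 m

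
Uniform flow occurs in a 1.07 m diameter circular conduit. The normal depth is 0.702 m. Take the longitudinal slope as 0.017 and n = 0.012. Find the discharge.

Q = 3.11 m³/s

For a circular section of diameter D = 1.07 m at depth y = 0.702 m, the central angle is θ = 2 arccos(1 − 2y/D) = 3.777 rad. Then A = (D²/8)(θ − sin θ) = 0.6253 m² and P = Dθ/2 = 2.02 m.
Hydraulic radius R = A/P = 0.6253/2.02 = 0.3095 m.
Manning's equation: Q = (1/n) A R^(2/3) S^(1/2) = (1/0.012) × 0.6253 × 0.3095^(2/3) × 0.017^(1/2) = 3.11 m³/s.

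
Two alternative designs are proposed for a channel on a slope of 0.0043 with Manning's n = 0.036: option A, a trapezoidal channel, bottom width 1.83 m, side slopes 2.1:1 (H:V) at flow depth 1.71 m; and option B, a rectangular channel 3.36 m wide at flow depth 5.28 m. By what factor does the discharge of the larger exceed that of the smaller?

Channel A: With bottom width b = 1.83 m and side slope z = 2.1: A = (b + zy)y = (1.83 + 2.1×1.71)×1.71 = 9.27 m²; P = b + 2y√(1+z²) = 1.83 + 2×1.71×2.326 = 9.785 m. Hydraulic radius R = A/P = 9.27/9.785 = 0.9474 m. Q_A = (1/0.036)·9.27·0.9474^(2/3)·√0.0043 = 16.29 m³/s.
Channel B: Flow area A = b·y = 3.36 × 5.28 = 17.74 m². Wetted perimeter P = b + 2y = 3.36 + 2×5.28 = 13.92 m. Hydraulic radius R = A/P = 17.74/13.92 = 1.274 m. Q_B = (1/0.036)·17.74·1.274^(2/3)·√0.0043 = 37.99 m³/s.
The larger discharge is 37.99 m³/s and the smaller is 16.29 m³/s; the ratio is 2.33.

2.33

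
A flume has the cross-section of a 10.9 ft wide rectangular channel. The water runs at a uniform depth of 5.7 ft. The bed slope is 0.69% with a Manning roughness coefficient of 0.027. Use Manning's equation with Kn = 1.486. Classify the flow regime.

subcritical

Flow area A = b·y = 10.9 × 5.7 = 62.13 ft². Wetted perimeter P = b + 2y = 10.9 + 2×5.7 = 22.3 ft.
Hydraulic radius R = A/P = 62.13/22.3 = 2.786 ft.
V = (1.486/n) R^(2/3) √S = (1.486/0.027) × 2.786^(2/3) × √0.0069 = 9.052 ft/s. Hydraulic depth D_h = A/T = 62.13/10.9 = 5.7 ft.
Froude number Fr = V/√(g·D_h) = 9.052/√(32.2×5.7) = 0.668, which is less than 1, so the flow is subcritical.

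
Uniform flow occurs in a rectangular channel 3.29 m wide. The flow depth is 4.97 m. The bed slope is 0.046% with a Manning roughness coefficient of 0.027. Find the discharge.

Q = 15 m³/s

Flow area A = b·y = 3.29 × 4.97 = 16.35 m². Wetted perimeter P = b + 2y = 3.29 + 2×4.97 = 13.23 m.
Hydraulic radius R = A/P = 16.35/13.23 = 1.236 m.
Manning's equation: Q = (1/n) A R^(2/3) S^(1/2) = (1/0.027) × 16.35 × 1.236^(2/3) × 0.00046^(1/2) = 15 m³/s.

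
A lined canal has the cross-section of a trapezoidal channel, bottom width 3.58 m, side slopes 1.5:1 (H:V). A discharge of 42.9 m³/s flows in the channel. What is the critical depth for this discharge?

At critical depth, Q² T / (g A³) = 1, i.e. A³/T = Q²/g = 42.9²/9.81 = 187.6.
Trying y = 2.26 m: A³/T = 377.3 — over.
Trying y = 1.28 m: A³/T = 47.02 — short.
Trying y = 1.88 m: A³/T = 188.9 — close enough.

y_c = 1.88 m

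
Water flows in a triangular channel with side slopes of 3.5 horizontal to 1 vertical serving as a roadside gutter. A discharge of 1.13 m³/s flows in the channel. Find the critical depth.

At critical depth, Q² T / (g A³) = 1, i.e. A³/T = Q²/g = 1.13²/9.81 = 0.1302.
At y = 0.352 m: A³/T = 0.0331 — too small.
At y = 0.507 m: A³/T = 0.2052 — too large.
At y = 0.463 m: A³/T = 0.1303 — matches.

y_c = 0.463 m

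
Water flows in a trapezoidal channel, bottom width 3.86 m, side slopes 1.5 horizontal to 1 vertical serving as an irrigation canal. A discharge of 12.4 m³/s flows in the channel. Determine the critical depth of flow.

At critical depth, Q² T / (g A³) = 1, i.e. A³/T = Q²/g = 12.4²/9.81 = 15.67.
Try y = 0.625 m: A³/T = 4.701 — short.
Try y = 0.899 m: A³/T = 15.66 — ≈ 15.67.

y_c = 0.899 m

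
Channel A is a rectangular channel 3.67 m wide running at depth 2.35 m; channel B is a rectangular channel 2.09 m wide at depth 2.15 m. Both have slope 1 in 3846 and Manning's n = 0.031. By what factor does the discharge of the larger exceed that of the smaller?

Channel A: Flow area A = b·y = 3.67 × 2.35 = 8.624 m². Wetted perimeter P = b + 2y = 3.67 + 2×2.35 = 8.37 m. Hydraulic radius R = A/P = 8.624/8.37 = 1.03 m. Q_A = (1/0.031)·8.624·1.03^(2/3)·√0.00026 = 4.577 m³/s.
Channel B: Flow area A = b·y = 2.09 × 2.15 = 4.493 m². Wetted perimeter P = b + 2y = 2.09 + 2×2.15 = 6.39 m. Hydraulic radius R = A/P = 4.493/6.39 = 0.7032 m. Q_B = (1/0.031)·4.493·0.7032^(2/3)·√0.00026 = 1.848 m³/s.
The larger discharge is 4.577 m³/s and the smaller is 1.848 m³/s; the ratio is 2.48.

2.48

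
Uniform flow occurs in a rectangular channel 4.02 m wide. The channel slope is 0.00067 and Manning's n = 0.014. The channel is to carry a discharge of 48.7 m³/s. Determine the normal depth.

y_n = 5.13 m

Manning's equation rearranged: A R^(2/3) = nQ / (1·√S) = 0.014 × 48.7 / (√0.00067) = 26.34.
Trying y = 3.68 m: A R^(2/3) = 17.62 — too small.
Trying y = 6.26 m: A R^(2/3) = 33.29 — too large.
Trying y = 5.13 m: A R^(2/3) = 26.35 — close enough.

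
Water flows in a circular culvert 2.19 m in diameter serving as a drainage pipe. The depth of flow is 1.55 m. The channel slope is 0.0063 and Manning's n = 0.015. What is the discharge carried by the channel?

For a circular section of diameter D = 2.19 m at depth y = 1.55 m, the central angle is θ = 2 arccos(1 − 2y/D) = 3.999 rad. Then A = (D²/8)(θ − sin θ) = 2.85 m² and P = Dθ/2 = 4.379 m.
Hydraulic radius R = A/P = 2.85/4.379 = 0.651 m.
Manning's equation: Q = (1/n) A R^(2/3) S^(1/2) = (1/0.015) × 2.85 × 0.651^(2/3) × 0.0063^(1/2) = 11.3 m³/s.

Q = 11.3 m³/s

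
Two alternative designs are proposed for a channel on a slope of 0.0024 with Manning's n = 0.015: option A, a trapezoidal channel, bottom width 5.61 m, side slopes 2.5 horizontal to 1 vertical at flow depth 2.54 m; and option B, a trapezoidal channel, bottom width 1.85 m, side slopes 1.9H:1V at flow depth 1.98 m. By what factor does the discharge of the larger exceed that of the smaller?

3.53

Channel A: With bottom width b = 5.61 m and side slope z = 2.5: A = (b + zy)y = (5.61 + 2.5×2.54)×2.54 = 30.38 m²; P = b + 2y√(1+z²) = 5.61 + 2×2.54×2.693 = 19.29 m. Hydraulic radius R = A/P = 30.38/19.29 = 1.575 m. Q_A = (1/0.015)·30.38·1.575^(2/3)·√0.0024 = 134.3 m³/s.
Channel B: With bottom width b = 1.85 m and side slope z = 1.9: A = (b + zy)y = (1.85 + 1.9×1.98)×1.98 = 11.11 m²; P = b + 2y√(1+z²) = 1.85 + 2×1.98×2.147 = 10.35 m. Hydraulic radius R = A/P = 11.11/10.35 = 1.073 m. Q_B = (1/0.015)·11.11·1.073^(2/3)·√0.0024 = 38.04 m³/s.
The larger discharge is 134.3 m³/s and the smaller is 38.04 m³/s; the ratio is 3.53.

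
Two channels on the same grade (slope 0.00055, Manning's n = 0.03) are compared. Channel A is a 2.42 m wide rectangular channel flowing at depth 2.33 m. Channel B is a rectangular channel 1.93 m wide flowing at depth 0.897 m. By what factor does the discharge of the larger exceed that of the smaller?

Channel A: Flow area A = b·y = 2.42 × 2.33 = 5.639 m². Wetted perimeter P = b + 2y = 2.42 + 2×2.33 = 7.08 m. Hydraulic radius R = A/P = 5.639/7.08 = 0.7964 m. Q_A = (1/0.03)·5.639·0.7964^(2/3)·√0.00055 = 3.787 m³/s.
Channel B: Flow area A = b·y = 1.93 × 0.897 = 1.731 m². Wetted perimeter P = b + 2y = 1.93 + 2×0.897 = 3.724 m. Hydraulic radius R = A/P = 1.731/3.724 = 0.4649 m. Q_B = (1/0.03)·1.731·0.4649^(2/3)·√0.00055 = 0.8122 m³/s.
The larger discharge is 3.787 m³/s and the smaller is 0.8122 m³/s; the ratio is 4.66.

4.66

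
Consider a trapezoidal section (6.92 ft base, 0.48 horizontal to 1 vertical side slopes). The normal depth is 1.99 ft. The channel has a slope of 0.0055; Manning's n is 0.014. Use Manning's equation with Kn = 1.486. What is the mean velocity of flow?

With bottom width b = 6.92 ft and side slope z = 0.48: A = (b + zy)y = (6.92 + 0.48×1.99)×1.99 = 15.67 ft²; P = b + 2y√(1+z²) = 6.92 + 2×1.99×1.109 = 11.33 ft.
Hydraulic radius R = A/P = 15.67/11.33 = 1.383 ft.
From Manning's equation, V = (1.486/n) R^(2/3) S^(1/2) = (1.486/0.014) × 1.383^(2/3) × 0.0055^(1/2) = 9.77 ft/s.

V = 9.77 ft/s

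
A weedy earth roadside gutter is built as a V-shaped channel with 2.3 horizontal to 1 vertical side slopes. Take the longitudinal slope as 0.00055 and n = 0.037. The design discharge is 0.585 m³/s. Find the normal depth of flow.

y_n = 0.863 m

Manning's equation rearranged: A R^(2/3) = nQ / (1·√S) = 0.037 × 0.585 / (√0.00055) = 0.9229.
Try y = 0.623 m: A R^(2/3) = 0.3872 — low.
Try y = 0.863 m: A R^(2/3) = 0.9233 — matches.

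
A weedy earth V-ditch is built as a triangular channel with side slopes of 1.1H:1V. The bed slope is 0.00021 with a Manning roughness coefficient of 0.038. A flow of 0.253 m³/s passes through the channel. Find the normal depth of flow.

y_n = 1.06 m

Manning's equation rearranged: A R^(2/3) = nQ / (1·√S) = 0.038 × 0.253 / (√0.00021) = 0.6634.
Trying y = 0.832 m: A R^(2/3) = 0.3471 — short.
Trying y = 1.06 m: A R^(2/3) = 0.6622 — close enough.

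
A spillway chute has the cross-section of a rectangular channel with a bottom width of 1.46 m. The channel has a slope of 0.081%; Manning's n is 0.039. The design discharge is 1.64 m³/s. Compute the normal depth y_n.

Manning's equation rearranged: A R^(2/3) = nQ / (1·√S) = 0.039 × 1.64 / (√0.00081) = 2.247.
At y = 2.71 m: A R^(2/3) = 2.736 — high.
At y = 2.28 m: A R^(2/3) = 2.243 — close enough.

y_n = 2.28 m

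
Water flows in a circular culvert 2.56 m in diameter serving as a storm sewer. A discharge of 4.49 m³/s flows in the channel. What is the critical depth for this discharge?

y_c = 0.942 m

At critical depth, Q² T / (g A³) = 1, i.e. A³/T = Q²/g = 4.49²/9.81 = 2.055.
Try y = 1.16 m: A³/T = 4.57 — too large.
Try y = 0.706 m: A³/T = 0.6734 — too small.
Try y = 0.942 m: A³/T = 2.055 — ≈ 2.055.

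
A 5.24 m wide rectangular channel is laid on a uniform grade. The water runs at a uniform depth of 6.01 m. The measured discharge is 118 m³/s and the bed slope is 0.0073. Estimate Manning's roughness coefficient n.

n = 0.034

Flow area A = b·y = 5.24 × 6.01 = 31.49 m². Wetted perimeter P = b + 2y = 5.24 + 2×6.01 = 17.26 m.
Hydraulic radius R = A/P = 31.49/17.26 = 1.825 m.
Rearranging Manning's equation: n = (1/Q) A R^(2/3) S^(1/2) = (1/118) × 31.49 × 1.825^(2/3) × √0.0073 = 0.034.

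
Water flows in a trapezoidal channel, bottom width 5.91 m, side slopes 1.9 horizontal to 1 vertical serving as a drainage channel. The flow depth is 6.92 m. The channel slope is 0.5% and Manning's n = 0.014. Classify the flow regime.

With bottom width b = 5.91 m and side slope z = 1.9: A = (b + zy)y = (5.91 + 1.9×6.92)×6.92 = 131.9 m²; P = b + 2y√(1+z²) = 5.91 + 2×6.92×2.147 = 35.63 m.
Hydraulic radius R = A/P = 131.9/35.63 = 3.702 m.
V = (1/n) R^(2/3) √S = (1/0.014) × 3.702^(2/3) × √0.005 = 12.09 m/s. Hydraulic depth D_h = A/T = 131.9/32.21 = 4.095 m.
Froude number Fr = V/√(g·D_h) = 12.09/√(9.81×4.095) = 1.91, which is greater than 1, so the flow is supercritical.

supercritical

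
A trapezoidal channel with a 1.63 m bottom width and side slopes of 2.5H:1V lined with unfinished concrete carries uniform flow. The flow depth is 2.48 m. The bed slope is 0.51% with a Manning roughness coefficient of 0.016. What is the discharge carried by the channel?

With bottom width b = 1.63 m and side slope z = 2.5: A = (b + zy)y = (1.63 + 2.5×2.48)×2.48 = 19.42 m²; P = b + 2y√(1+z²) = 1.63 + 2×2.48×2.693 = 14.99 m.
Hydraulic radius R = A/P = 19.42/14.99 = 1.296 m.
Manning's equation: Q = (1/n) A R^(2/3) S^(1/2) = (1/0.016) × 19.42 × 1.296^(2/3) × 0.0051^(1/2) = 103 m³/s.

Q = 103 m³/s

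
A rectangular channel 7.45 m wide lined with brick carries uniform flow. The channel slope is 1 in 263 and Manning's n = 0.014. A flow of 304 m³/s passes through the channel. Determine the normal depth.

Manning's equation rearranged: A R^(2/3) = nQ / (1·√S) = 0.014 × 304 / (√0.003802) = 69.02.
Try y = 6.92 m: A R^(2/3) = 92.97 — too large.
Try y = 4.73 m: A R^(2/3) = 57.49 — too small.
Try y = 5.45 m: A R^(2/3) = 68.94 — close enough.

y_n = 5.45 m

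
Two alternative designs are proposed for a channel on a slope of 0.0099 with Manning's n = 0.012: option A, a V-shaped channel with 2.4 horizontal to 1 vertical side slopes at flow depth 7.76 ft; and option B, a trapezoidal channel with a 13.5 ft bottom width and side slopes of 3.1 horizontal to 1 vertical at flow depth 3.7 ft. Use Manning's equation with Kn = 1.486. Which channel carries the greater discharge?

channel A

Channel A: For a triangular section with side slope z = 2.4: A = zy² = 2.4×7.76² = 144.5 ft²; P = 2y√(1+z²) = 2×7.76×2.6 = 40.35 ft. Hydraulic radius R = A/P = 144.5/40.35 = 3.582 ft. Q_A = (1.486/0.012)·144.5·3.582^(2/3)·√0.0099 = 4168 ft³/s.
Channel B: With bottom width b = 13.5 ft and side slope z = 3.1: A = (b + zy)y = (13.5 + 3.1×3.7)×3.7 = 92.39 ft²; P = b + 2y√(1+z²) = 13.5 + 2×3.7×3.257 = 37.6 ft. Hydraulic radius R = A/P = 92.39/37.6 = 2.457 ft. Q_B = (1.486/0.012)·92.39·2.457^(2/3)·√0.0099 = 2073 ft³/s.
Q_A = 4168 ft³/s vs Q_B = 2073 ft³/s, so channel A carries more.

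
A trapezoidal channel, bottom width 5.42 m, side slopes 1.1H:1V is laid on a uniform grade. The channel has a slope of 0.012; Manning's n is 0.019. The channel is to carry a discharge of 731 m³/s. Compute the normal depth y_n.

Manning's equation rearranged: A R^(2/3) = nQ / (1·√S) = 0.019 × 731 / (√0.012) = 126.8.
Try y = 6.33 m: A R^(2/3) = 171.4 — high.
Try y = 3.75 m: A R^(2/3) = 59.81 — low.
Try y = 5.47 m: A R^(2/3) = 126.8 — close enough.

y_n = 5.47 m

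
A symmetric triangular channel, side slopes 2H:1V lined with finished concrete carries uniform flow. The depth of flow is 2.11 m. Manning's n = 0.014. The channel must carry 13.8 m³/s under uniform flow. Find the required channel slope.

S = 0.000509

For a triangular section with side slope z = 2: A = zy² = 2×2.11² = 8.904 m²; P = 2y√(1+z²) = 2×2.11×2.236 = 9.436 m.
Hydraulic radius R = A/P = 8.904/9.436 = 0.9436 m.
From Manning's equation, S = [nQ / (1 A R^(2/3))]² = [0.014 × 13.8 / (1 × 8.904 × 0.9436^(2/3))]² = 0.000509.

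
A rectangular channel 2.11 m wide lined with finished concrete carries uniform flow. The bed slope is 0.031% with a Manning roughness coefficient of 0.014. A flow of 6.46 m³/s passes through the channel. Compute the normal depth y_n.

Manning's equation rearranged: A R^(2/3) = nQ / (1·√S) = 0.014 × 6.46 / (√0.00031) = 5.137.
At y = 3.23 m: A R^(2/3) = 5.85 — over.
At y = 2.47 m: A R^(2/3) = 4.261 — short.
At y = 2.89 m: A R^(2/3) = 5.135 — ≈ 5.137.

y_n = 2.89 m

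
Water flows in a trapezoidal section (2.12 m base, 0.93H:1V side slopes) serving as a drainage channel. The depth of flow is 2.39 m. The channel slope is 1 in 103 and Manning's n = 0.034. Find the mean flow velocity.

With bottom width b = 2.12 m and side slope z = 0.93: A = (b + zy)y = (2.12 + 0.93×2.39)×2.39 = 10.38 m²; P = b + 2y√(1+z²) = 2.12 + 2×2.39×1.366 = 8.648 m.
Hydraulic radius R = A/P = 10.38/8.648 = 1.2 m.
From Manning's equation, V = (1/n) R^(2/3) S^(1/2) = (1/0.034) × 1.2^(2/3) × 0.009709^(1/2) = 3.27 m/s.

V = 3.27 m/s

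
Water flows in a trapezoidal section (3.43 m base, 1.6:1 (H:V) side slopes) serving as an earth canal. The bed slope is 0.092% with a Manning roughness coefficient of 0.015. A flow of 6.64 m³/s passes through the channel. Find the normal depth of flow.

y_n = 0.903 m

Manning's equation rearranged: A R^(2/3) = nQ / (1·√S) = 0.015 × 6.64 / (√0.00092) = 3.284.
At y = 0.985 m: A R^(2/3) = 3.85 — too large.
At y = 0.737 m: A R^(2/3) = 2.272 — too small.
At y = 0.903 m: A R^(2/3) = 3.282 — ≈ 3.284.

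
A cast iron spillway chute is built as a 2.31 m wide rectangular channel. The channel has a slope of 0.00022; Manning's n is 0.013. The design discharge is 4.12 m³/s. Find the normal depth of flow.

Manning's equation rearranged: A R^(2/3) = nQ / (1·√S) = 0.013 × 4.12 / (√0.00022) = 3.611.
At y = 2.23 m: A R^(2/3) = 4.293 — over.
At y = 1.51 m: A R^(2/3) = 2.629 — short.
At y = 1.94 m: A R^(2/3) = 3.613 — ≈ 3.611.

y_n = 1.94 m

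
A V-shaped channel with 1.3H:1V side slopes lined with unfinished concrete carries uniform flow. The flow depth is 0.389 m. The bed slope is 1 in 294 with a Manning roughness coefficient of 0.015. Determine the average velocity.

For a triangular section with side slope z = 1.3: A = zy² = 1.3×0.389² = 0.1967 m²; P = 2y√(1+z²) = 2×0.389×1.64 = 1.276 m.
Hydraulic radius R = A/P = 0.1967/1.276 = 0.1542 m.
From Manning's equation, V = (1/n) R^(2/3) S^(1/2) = (1/0.015) × 0.1542^(2/3) × 0.003401^(1/2) = 1.12 m/s.

V = 1.12 m/s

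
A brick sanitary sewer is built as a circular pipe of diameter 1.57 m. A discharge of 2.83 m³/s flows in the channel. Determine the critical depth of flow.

At critical depth, Q² T / (g A³) = 1, i.e. A³/T = Q²/g = 2.83²/9.81 = 0.8164.
At y = 0.999 m: A³/T = 1.454 — high.
At y = 0.723 m: A³/T = 0.4218 — low.
At y = 0.859 m: A³/T = 0.8149 — ≈ 0.8164.

y_c = 0.859 m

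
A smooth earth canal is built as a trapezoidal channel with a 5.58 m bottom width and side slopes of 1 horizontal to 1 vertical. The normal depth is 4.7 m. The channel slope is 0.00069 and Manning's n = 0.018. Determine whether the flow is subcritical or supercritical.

subcritical

With bottom width b = 5.58 m and side slope z = 1: A = (b + zy)y = (5.58 + 1×4.7)×4.7 = 48.32 m²; P = b + 2y√(1+z²) = 5.58 + 2×4.7×1.414 = 18.87 m.
Hydraulic radius R = A/P = 48.32/18.87 = 2.56 m.
V = (1/n) R^(2/3) √S = (1/0.018) × 2.56^(2/3) × √0.00069 = 2.731 m/s. Hydraulic depth D_h = A/T = 48.32/14.98 = 3.225 m.
Froude number Fr = V/√(g·D_h) = 2.731/√(9.81×3.225) = 0.485, which is less than 1, so the flow is subcritical.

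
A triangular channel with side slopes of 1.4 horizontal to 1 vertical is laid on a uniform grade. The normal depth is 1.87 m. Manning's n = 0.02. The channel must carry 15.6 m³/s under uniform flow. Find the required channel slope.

For a triangular section with side slope z = 1.4: A = zy² = 1.4×1.87² = 4.896 m²; P = 2y√(1+z²) = 2×1.87×1.72 = 6.435 m.
Hydraulic radius R = A/P = 4.896/6.435 = 0.7608 m.
From Manning's equation, S = [nQ / (1 A R^(2/3))]² = [0.02 × 15.6 / (1 × 4.896 × 0.7608^(2/3))]² = 0.00585.

S = 0.00585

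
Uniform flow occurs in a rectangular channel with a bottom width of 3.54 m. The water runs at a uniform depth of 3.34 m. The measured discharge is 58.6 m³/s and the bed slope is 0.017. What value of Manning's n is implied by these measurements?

Flow area A = b·y = 3.54 × 3.34 = 11.82 m². Wetted perimeter P = b + 2y = 3.54 + 2×3.34 = 10.22 m.
Hydraulic radius R = A/P = 11.82/10.22 = 1.157 m.
Rearranging Manning's equation: n = (1/Q) A R^(2/3) S^(1/2) = (1/58.6) × 11.82 × 1.157^(2/3) × √0.017 = 0.029.

n = 0.029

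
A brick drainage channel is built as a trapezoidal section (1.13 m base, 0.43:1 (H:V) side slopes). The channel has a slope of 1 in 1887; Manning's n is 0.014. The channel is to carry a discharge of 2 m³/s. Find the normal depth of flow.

Manning's equation rearranged: A R^(2/3) = nQ / (1·√S) = 0.014 × 2 / (√0.0005299) = 1.216.
At y = 1.42 m: A R^(2/3) = 1.73 — over.
At y = 1.16 m: A R^(2/3) = 1.217 — ≈ 1.216.

y_n = 1.16 m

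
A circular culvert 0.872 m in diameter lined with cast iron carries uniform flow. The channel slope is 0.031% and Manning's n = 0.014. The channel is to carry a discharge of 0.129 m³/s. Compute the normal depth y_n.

Manning's equation rearranged: A R^(2/3) = nQ / (1·√S) = 0.014 × 0.129 / (√0.00031) = 0.1026.
At y = 0.356 m: A R^(2/3) = 0.07566 — low.
At y = 0.423 m: A R^(2/3) = 0.1027 — matches.

y_n = 0.423 m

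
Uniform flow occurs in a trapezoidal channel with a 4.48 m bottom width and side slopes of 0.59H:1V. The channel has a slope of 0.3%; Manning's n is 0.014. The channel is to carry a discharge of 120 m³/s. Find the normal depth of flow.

y_n = 3.29 m

Manning's equation rearranged: A R^(2/3) = nQ / (1·√S) = 0.014 × 120 / (√0.003) = 30.67.
At y = 2.49 m: A R^(2/3) = 18.92 — low.
At y = 3.7 m: A R^(2/3) = 37.63 — high.
At y = 3.29 m: A R^(2/3) = 30.6 — matches.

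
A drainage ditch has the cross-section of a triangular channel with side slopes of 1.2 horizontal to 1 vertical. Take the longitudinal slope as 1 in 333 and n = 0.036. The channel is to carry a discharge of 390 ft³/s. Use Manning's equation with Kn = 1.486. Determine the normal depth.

y_n = 8.18 ft

Manning's equation rearranged: A R^(2/3) = nQ / (1.486·√S) = 0.036 × 390 / (1.486 × √0.003003) = 172.4.
Trying y = 6.85 ft: A R^(2/3) = 107.3 — short.
Trying y = 8.18 ft: A R^(2/3) = 172.3 — ≈ 172.4.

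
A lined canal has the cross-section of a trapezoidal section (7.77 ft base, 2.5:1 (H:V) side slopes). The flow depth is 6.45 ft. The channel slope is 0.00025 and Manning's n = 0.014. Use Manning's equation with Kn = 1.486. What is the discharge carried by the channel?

Q = 610 ft³/s

With bottom width b = 7.77 ft and side slope z = 2.5: A = (b + zy)y = (7.77 + 2.5×6.45)×6.45 = 154.1 ft²; P = b + 2y√(1+z²) = 7.77 + 2×6.45×2.693 = 42.5 ft.
Hydraulic radius R = A/P = 154.1/42.5 = 3.626 ft.
Manning's equation: Q = (1.486/n) A R^(2/3) S^(1/2) = (1.486/0.014) × 154.1 × 3.626^(2/3) × 0.00025^(1/2) = 610 ft³/s.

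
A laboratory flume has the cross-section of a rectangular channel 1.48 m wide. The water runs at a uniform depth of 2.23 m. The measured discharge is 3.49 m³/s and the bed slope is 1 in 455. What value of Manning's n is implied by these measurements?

Flow area A = b·y = 1.48 × 2.23 = 3.3 m². Wetted perimeter P = b + 2y = 1.48 + 2×2.23 = 5.94 m.
Hydraulic radius R = A/P = 3.3/5.94 = 0.5556 m.
Rearranging Manning's equation: n = (1/Q) A R^(2/3) S^(1/2) = (1/3.49) × 3.3 × 0.5556^(2/3) × √0.002198 = 0.03.

n = 0.03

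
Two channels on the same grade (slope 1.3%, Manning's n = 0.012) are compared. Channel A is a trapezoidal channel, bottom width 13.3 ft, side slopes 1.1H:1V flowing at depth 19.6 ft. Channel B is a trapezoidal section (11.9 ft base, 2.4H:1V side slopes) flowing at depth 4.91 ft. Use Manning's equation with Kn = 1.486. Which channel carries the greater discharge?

Channel A: With bottom width b = 13.3 ft and side slope z = 1.1: A = (b + zy)y = (13.3 + 1.1×19.6)×19.6 = 683.3 ft²; P = b + 2y√(1+z²) = 13.3 + 2×19.6×1.487 = 71.57 ft. Hydraulic radius R = A/P = 683.3/71.57 = 9.546 ft. Q_A = (1.486/0.012)·683.3·9.546^(2/3)·√0.013 = 43410 ft³/s.
Channel B: With bottom width b = 11.9 ft and side slope z = 2.4: A = (b + zy)y = (11.9 + 2.4×4.91)×4.91 = 116.3 ft²; P = b + 2y√(1+z²) = 11.9 + 2×4.91×2.6 = 37.43 ft. Hydraulic radius R = A/P = 116.3/37.43 = 3.107 ft. Q_B = (1.486/0.012)·116.3·3.107^(2/3)·√0.013 = 3496 ft³/s.
Q_A = 43410 ft³/s vs Q_B = 3496 ft³/s, so channel A carries more.

channel A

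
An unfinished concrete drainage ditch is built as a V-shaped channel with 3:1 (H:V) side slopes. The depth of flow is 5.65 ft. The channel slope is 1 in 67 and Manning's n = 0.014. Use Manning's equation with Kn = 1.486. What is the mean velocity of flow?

V = 25 ft/s

For a triangular section with side slope z = 3: A = zy² = 3×5.65² = 95.77 ft²; P = 2y√(1+z²) = 2×5.65×3.162 = 35.73 ft.
Hydraulic radius R = A/P = 95.77/35.73 = 2.68 ft.
From Manning's equation, V = (1.486/n) R^(2/3) S^(1/2) = (1.486/0.014) × 2.68^(2/3) × 0.01493^(1/2) = 25 ft/s.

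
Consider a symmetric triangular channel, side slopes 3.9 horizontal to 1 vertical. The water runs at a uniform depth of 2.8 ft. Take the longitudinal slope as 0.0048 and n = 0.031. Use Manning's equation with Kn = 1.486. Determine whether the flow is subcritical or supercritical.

subcritical

For a triangular section with side slope z = 3.9: A = zy² = 3.9×2.8² = 30.58 ft²; P = 2y√(1+z²) = 2×2.8×4.026 = 22.55 ft.
Hydraulic radius R = A/P = 30.58/22.55 = 1.356 ft.
V = (1.486/n) R^(2/3) √S = (1.486/0.031) × 1.356^(2/3) × √0.0048 = 4.069 ft/s. Hydraulic depth D_h = A/T = 30.58/21.84 = 1.4 ft.
Froude number Fr = V/√(g·D_h) = 4.069/√(32.2×1.4) = 0.606, which is less than 1, so the flow is subcritical.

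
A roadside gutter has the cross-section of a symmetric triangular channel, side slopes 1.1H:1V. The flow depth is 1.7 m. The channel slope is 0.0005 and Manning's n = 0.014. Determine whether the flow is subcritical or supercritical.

For a triangular section with side slope z = 1.1: A = zy² = 1.1×1.7² = 3.179 m²; P = 2y√(1+z²) = 2×1.7×1.487 = 5.054 m.
Hydraulic radius R = A/P = 3.179/5.054 = 0.6289 m.
V = (1/n) R^(2/3) √S = (1/0.014) × 0.6289^(2/3) × √0.0005 = 1.172 m/s. Hydraulic depth D_h = A/T = 3.179/3.74 = 0.85 m.
Froude number Fr = V/√(g·D_h) = 1.172/√(9.81×0.85) = 0.406, which is less than 1, so the flow is subcritical.

subcritical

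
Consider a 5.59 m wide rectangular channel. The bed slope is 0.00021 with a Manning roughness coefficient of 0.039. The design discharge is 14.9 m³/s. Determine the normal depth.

Manning's equation rearranged: A R^(2/3) = nQ / (1·√S) = 0.039 × 14.9 / (√0.00021) = 40.1.
Try y = 4.32 m: A R^(2/3) = 34.36 — too small.
Try y = 4.89 m: A R^(2/3) = 40.13 — close enough.

y_n = 4.89 m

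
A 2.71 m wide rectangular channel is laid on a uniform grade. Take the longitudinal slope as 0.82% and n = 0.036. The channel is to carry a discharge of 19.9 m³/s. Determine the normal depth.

Manning's equation rearranged: A R^(2/3) = nQ / (1·√S) = 0.036 × 19.9 / (√0.0082) = 7.911.
Try y = 2.58 m: A R^(2/3) = 6.461 — short.
Try y = 3.69 m: A R^(2/3) = 9.94 — over.
Try y = 3.05 m: A R^(2/3) = 7.921 — matches.

y_n = 3.05 m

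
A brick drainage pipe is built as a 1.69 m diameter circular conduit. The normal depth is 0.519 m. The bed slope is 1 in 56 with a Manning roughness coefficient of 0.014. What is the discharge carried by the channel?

For a circular section of diameter D = 1.69 m at depth y = 0.519 m, the central angle is θ = 2 arccos(1 − 2y/D) = 2.349 rad. Then A = (D²/8)(θ − sin θ) = 0.5846 m² and P = Dθ/2 = 1.985 m.
Hydraulic radius R = A/P = 0.5846/1.985 = 0.2945 m.
Manning's equation: Q = (1/n) A R^(2/3) S^(1/2) = (1/0.014) × 0.5846 × 0.2945^(2/3) × 0.01786^(1/2) = 2.47 m³/s.

Q = 2.47 m³/s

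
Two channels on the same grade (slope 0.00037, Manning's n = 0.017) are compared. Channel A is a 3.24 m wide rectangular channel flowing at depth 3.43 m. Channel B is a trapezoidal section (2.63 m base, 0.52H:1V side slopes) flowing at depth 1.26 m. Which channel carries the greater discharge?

Channel A: Flow area A = b·y = 3.24 × 3.43 = 11.11 m². Wetted perimeter P = b + 2y = 3.24 + 2×3.43 = 10.1 m. Hydraulic radius R = A/P = 11.11/10.1 = 1.1 m. Q_A = (1/0.017)·11.11·1.1^(2/3)·√0.00037 = 13.4 m³/s.
Channel B: With bottom width b = 2.63 m and side slope z = 0.52: A = (b + zy)y = (2.63 + 0.52×1.26)×1.26 = 4.139 m²; P = b + 2y√(1+z²) = 2.63 + 2×1.26×1.127 = 5.47 m. Hydraulic radius R = A/P = 4.139/5.47 = 0.7567 m. Q_B = (1/0.017)·4.139·0.7567^(2/3)·√0.00037 = 3.889 m³/s.
Q_A = 13.4 m³/s vs Q_B = 3.889 m³/s, so channel A carries more.

channel A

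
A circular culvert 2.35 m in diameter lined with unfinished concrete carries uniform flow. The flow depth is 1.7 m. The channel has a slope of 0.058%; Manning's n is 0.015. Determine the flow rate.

Q = 4.27 m³/s

For a circular section of diameter D = 2.35 m at depth y = 1.7 m, the central angle is θ = 2 arccos(1 − 2y/D) = 4.068 rad. Then A = (D²/8)(θ − sin θ) = 3.36 m² and P = Dθ/2 = 4.78 m.
Hydraulic radius R = A/P = 3.36/4.78 = 0.703 m.
Manning's equation: Q = (1/n) A R^(2/3) S^(1/2) = (1/0.015) × 3.36 × 0.703^(2/3) × 0.00058^(1/2) = 4.27 m³/s.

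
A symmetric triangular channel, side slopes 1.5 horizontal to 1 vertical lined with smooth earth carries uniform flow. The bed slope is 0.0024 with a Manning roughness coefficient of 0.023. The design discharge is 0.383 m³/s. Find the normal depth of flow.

Manning's equation rearranged: A R^(2/3) = nQ / (1·√S) = 0.023 × 0.383 / (√0.0024) = 0.1798.
At y = 0.437 m: A R^(2/3) = 0.09193 — low.
At y = 0.607 m: A R^(2/3) = 0.2208 — high.
At y = 0.562 m: A R^(2/3) = 0.1798 — ≈ 0.1798.

y_n = 0.562 m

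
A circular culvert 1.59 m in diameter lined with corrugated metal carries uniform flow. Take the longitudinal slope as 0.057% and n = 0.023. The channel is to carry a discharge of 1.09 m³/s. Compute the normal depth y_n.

Manning's equation rearranged: A R^(2/3) = nQ / (1·√S) = 0.023 × 1.09 / (√0.00057) = 1.05.
Try y = 1.48 m: A R^(2/3) = 1.154 — too large.
Try y = 1.02 m: A R^(2/3) = 0.7968 — too small.
Try y = 1.27 m: A R^(2/3) = 1.048 — close enough.

y_n = 1.27 m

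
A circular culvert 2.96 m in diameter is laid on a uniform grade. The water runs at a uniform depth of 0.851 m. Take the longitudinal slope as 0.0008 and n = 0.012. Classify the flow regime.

subcritical

For a circular section of diameter D = 2.96 m at depth y = 0.851 m, the central angle is θ = 2 arccos(1 − 2y/D) = 2.264 rad. Then A = (D²/8)(θ − sin θ) = 1.637 m² and P = Dθ/2 = 3.35 m.
Hydraulic radius R = A/P = 1.637/3.35 = 0.4885 m.
V = (1/n) R^(2/3) √S = (1/0.012) × 0.4885^(2/3) × √0.0008 = 1.462 m/s. Hydraulic depth D_h = A/T = 1.637/2.679 = 0.6108 m.
Froude number Fr = V/√(g·D_h) = 1.462/√(9.81×0.6108) = 0.597, which is less than 1, so the flow is subcritical.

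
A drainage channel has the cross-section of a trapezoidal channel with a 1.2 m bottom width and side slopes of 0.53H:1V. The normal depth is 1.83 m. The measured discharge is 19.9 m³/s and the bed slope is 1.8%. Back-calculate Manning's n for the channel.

With bottom width b = 1.2 m and side slope z = 0.53: A = (b + zy)y = (1.2 + 0.53×1.83)×1.83 = 3.971 m²; P = b + 2y√(1+z²) = 1.2 + 2×1.83×1.132 = 5.342 m.
Hydraulic radius R = A/P = 3.971/5.342 = 0.7433 m.
Rearranging Manning's equation: n = (1/Q) A R^(2/3) S^(1/2) = (1/19.9) × 3.971 × 0.7433^(2/3) × √0.018 = 0.022.

n = 0.022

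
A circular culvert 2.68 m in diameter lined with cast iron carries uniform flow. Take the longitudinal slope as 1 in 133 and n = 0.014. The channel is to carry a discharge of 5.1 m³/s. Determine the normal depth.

y_n = 0.793 m

Manning's equation rearranged: A R^(2/3) = nQ / (1·√S) = 0.014 × 5.1 / (√0.007519) = 0.8234.
At y = 0.857 m: A R^(2/3) = 0.9565 — high.
At y = 0.793 m: A R^(2/3) = 0.8236 — close enough.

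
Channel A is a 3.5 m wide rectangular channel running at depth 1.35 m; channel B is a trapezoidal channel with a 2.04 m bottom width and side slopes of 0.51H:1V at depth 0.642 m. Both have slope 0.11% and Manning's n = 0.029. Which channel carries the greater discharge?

Channel A: Flow area A = b·y = 3.5 × 1.35 = 4.725 m². Wetted perimeter P = b + 2y = 3.5 + 2×1.35 = 6.2 m. Hydraulic radius R = A/P = 4.725/6.2 = 0.7621 m. Q_A = (1/0.029)·4.725·0.7621^(2/3)·√0.0011 = 4.509 m³/s.
Channel B: With bottom width b = 2.04 m and side slope z = 0.51: A = (b + zy)y = (2.04 + 0.51×0.642)×0.642 = 1.52 m²; P = b + 2y√(1+z²) = 2.04 + 2×0.642×1.123 = 3.481 m. Hydraulic radius R = A/P = 1.52/3.481 = 0.4366 m. Q_B = (1/0.029)·1.52·0.4366^(2/3)·√0.0011 = 1 m³/s.
Q_A = 4.509 m³/s vs Q_B = 1 m³/s, so channel A carries more.

channel A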